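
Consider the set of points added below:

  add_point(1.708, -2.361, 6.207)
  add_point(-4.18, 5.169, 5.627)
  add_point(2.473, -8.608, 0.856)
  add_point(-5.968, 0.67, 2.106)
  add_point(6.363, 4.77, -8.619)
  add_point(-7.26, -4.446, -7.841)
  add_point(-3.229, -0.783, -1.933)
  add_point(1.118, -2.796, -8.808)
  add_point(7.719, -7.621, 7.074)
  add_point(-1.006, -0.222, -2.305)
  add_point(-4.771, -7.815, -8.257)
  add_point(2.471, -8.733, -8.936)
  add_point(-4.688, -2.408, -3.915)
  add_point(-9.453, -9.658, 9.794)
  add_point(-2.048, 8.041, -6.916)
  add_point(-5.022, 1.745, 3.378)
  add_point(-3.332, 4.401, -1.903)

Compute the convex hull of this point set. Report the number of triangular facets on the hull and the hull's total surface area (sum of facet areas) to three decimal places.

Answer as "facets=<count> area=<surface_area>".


facets=18 area=1058.236

Extreme-point indices: [1, 2, 3, 4, 5, 7, 8, 10, 11, 13, 14] — 11 of 17 on the boundary.

Area of each hull facet:
  f1: (p4, p11, p8) → 116.9273
  f2: (p1, p8, p13) → 126.2526
  f3: (p1, p4, p8) → 145.3227
  f4: (p1, p4, p14) → 57.9975
  f5: (p2, p8, p13) → 61.0874
  f6: (p2, p11, p13) → 58.6808
  f7: (p2, p11, p8) → 26.0619
  f8: (p5, p4, p14) → 62.2752
  f9: (p10, p11, p13) → 64.9943
  f10: (p10, p5, p13) → 38.9041
  f11: (p3, p1, p14) → 36.5510
  f12: (p3, p5, p14) → 65.0974
  f13: (p3, p1, p13) → 37.8120
  f14: (p3, p5, p13) → 74.4839
  f15: (p7, p5, p4) → 27.8310
  f16: (p7, p10, p5) → 16.2949
  f17: (p7, p4, p11) → 20.6935
  f18: (p7, p10, p11) → 20.9684
Σ area = 1058.236

Check V−E+F: 11 − 27 + 18 = 2.


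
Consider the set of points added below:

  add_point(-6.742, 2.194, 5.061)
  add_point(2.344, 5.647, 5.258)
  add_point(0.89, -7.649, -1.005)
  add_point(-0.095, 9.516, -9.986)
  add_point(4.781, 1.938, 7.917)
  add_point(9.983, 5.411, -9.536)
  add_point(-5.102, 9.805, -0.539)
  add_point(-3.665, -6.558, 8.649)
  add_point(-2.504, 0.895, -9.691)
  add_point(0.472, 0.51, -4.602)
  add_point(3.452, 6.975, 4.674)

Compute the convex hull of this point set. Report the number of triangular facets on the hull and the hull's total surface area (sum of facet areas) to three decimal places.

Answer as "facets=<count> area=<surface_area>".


facets=16 area=871.091

10 of the 11 inputs are extreme points: [0, 1, 2, 3, 4, 5, 6, 7, 8, 10].

Triangle areas on the boundary:
  f1: (p4, p2, p5) → 115.8852
  f2: (p8, p2, p5) → 83.9382
  f3: (p8, p3, p5) → 48.4466
  f4: (p7, p4, p0) → 53.9721
  f5: (p7, p4, p2) → 61.7869
  f6: (p7, p8, p0) → 75.2692
  f7: (p7, p8, p2) → 61.0911
  f8: (p10, p3, p5) → 79.0037
  f9: (p10, p4, p5) → 45.9071
  f10: (p6, p10, p0) → 46.4194
  f11: (p6, p10, p3) → 55.5977
  f12: (p6, p8, p0) → 62.1998
  f13: (p6, p8, p3) → 47.4960
  f14: (p1, p4, p0) → 24.6609
  f15: (p1, p10, p0) → 5.0895
  f16: (p1, p10, p4) → 4.3277
Σ area = 871.091

Euler characteristic 10−24+16 = 2 ✓


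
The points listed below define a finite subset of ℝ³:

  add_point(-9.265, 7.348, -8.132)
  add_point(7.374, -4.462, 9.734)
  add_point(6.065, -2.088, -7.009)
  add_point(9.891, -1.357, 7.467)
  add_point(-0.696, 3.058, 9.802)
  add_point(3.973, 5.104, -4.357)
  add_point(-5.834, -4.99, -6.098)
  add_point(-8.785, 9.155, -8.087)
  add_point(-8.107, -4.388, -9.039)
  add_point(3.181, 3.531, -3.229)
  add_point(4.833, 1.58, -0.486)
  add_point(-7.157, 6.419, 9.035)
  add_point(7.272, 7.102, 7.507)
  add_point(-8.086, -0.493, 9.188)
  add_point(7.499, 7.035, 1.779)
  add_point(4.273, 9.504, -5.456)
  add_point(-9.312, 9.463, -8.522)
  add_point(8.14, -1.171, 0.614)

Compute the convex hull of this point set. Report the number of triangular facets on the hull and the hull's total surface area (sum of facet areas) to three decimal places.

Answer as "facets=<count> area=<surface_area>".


Points on the hull: [0, 1, 2, 3, 4, 6, 8, 11, 12, 13, 14, 15, 16, 17] (14 of 18).

Area of each hull facet:
  f1: (p2, p8, p16) → 100.5593
  f2: (p11, p12, p4) → 28.5441
  f3: (p11, p13, p16) → 61.6542
  f4: (p11, p13, p4) → 24.0251
  f5: (p14, p12, p3) → 25.3736
  f6: (p0, p8, p16) → 3.3924
  f7: (p0, p13, p16) → 16.8214
  f8: (p0, p13, p8) → 105.7454
  f9: (p6, p13, p8) → 23.9423
  f10: (p6, p2, p8) → 20.1678
  f11: (p1, p13, p4) → 42.2597
  f12: (p1, p12, p3) → 17.8348
  f13: (p1, p12, p4) → 47.9504
  f14: (p1, p6, p13) → 126.5760
  f15: (p1, p2, p3) → 32.8166
  f16: (p1, p6, p2) → 104.1027
  f17: (p17, p2, p3) → 4.0015
  f18: (p17, p14, p3) → 29.2887
  f19: (p17, p14, p2) → 32.1876
  f20: (p15, p14, p2) → 47.7020
  f21: (p15, p2, p16) → 81.8352
  f22: (p15, p14, p12) → 12.4391
  f23: (p15, p11, p16) → 117.8963
  f24: (p15, p11, p12) → 97.5892
Σ area = 1204.706

Check V−E+F: 14 − 36 + 24 = 2.

facets=24 area=1204.706


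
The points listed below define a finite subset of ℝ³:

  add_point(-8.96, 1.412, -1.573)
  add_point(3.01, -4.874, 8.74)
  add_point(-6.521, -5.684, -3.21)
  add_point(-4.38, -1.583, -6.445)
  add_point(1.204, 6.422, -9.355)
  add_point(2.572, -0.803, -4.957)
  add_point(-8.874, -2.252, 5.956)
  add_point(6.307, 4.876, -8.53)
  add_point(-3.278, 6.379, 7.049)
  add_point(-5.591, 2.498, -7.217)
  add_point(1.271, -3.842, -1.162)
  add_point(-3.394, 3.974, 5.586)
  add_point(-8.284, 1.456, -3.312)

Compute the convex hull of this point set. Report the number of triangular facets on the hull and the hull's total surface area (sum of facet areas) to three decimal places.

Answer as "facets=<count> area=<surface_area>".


facets=20 area=694.910

Extreme-point indices: [0, 1, 2, 3, 4, 5, 6, 7, 8, 9, 10, 12] — 12 of 13 on the boundary.

Area of each hull facet:
  f1: (p8, p1, p7) → 116.5657
  f2: (p10, p1, p7) → 51.3329
  f3: (p10, p2, p1) → 38.5905
  f4: (p6, p8, p0) → 41.7669
  f5: (p6, p8, p1) → 60.1583
  f6: (p6, p2, p0) → 31.3963
  f7: (p6, p2, p1) → 62.5739
  f8: (p12, p2, p0) → 6.8545
  f9: (p12, p9, p0) → 1.3425
  f10: (p12, p9, p2) → 17.7937
  f11: (p3, p9, p2) → 8.9379
  f12: (p4, p8, p7) → 45.6412
  f13: (p4, p3, p7) → 26.6059
  f14: (p4, p3, p9) → 16.9479
  f15: (p4, p8, p0) → 78.3723
  f16: (p4, p9, p0) → 18.6906
  f17: (p5, p10, p7) → 7.4295
  f18: (p5, p10, p2) → 20.4126
  f19: (p5, p3, p7) → 24.4306
  f20: (p5, p3, p2) → 19.0659
Σ area = 694.910

Euler: V−E+F = 12−30+20 = 2.


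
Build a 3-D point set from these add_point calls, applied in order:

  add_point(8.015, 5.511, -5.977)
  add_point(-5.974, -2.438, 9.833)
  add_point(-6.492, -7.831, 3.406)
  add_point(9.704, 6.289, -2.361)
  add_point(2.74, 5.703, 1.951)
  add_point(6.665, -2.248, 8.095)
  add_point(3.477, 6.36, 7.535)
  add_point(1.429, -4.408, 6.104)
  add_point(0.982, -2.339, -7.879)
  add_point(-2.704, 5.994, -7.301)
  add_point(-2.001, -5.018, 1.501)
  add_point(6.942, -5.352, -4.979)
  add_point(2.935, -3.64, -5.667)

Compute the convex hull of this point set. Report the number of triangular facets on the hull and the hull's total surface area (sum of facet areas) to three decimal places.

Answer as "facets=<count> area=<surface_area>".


facets=14 area=829.353

9 of the 13 inputs are extreme points: [0, 1, 2, 3, 5, 6, 8, 9, 11].

Triangle areas on the boundary:
  f1: (p9, p8, p2) → 66.4267
  f2: (p9, p6, p3) → 76.7982
  f3: (p5, p6, p3) → 53.2440
  f4: (p1, p9, p2) → 75.0999
  f5: (p1, p9, p6) → 104.5177
  f6: (p1, p5, p2) → 53.5967
  f7: (p1, p5, p6) → 55.5624
  f8: (p0, p9, p3) → 18.8779
  f9: (p0, p9, p8) → 44.4806
  f10: (p11, p8, p2) → 53.1238
  f11: (p11, p5, p2) → 93.8737
  f12: (p11, p0, p8) → 37.1311
  f13: (p11, p5, p3) → 74.5850
  f14: (p11, p0, p3) → 22.0354
Σ area = 829.353

Euler: V−E+F = 9−21+14 = 2.


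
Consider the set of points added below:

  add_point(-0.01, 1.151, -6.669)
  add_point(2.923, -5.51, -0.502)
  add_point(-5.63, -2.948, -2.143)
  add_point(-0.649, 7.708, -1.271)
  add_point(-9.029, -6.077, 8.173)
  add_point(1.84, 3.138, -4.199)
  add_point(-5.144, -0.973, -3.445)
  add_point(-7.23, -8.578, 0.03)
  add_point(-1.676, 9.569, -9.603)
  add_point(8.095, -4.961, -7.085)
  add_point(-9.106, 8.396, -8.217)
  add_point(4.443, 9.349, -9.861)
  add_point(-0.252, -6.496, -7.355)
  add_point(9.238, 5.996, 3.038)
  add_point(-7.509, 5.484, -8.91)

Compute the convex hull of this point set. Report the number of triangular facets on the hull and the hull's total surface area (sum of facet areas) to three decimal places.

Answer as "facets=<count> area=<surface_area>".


facets=18 area=1029.645

Extreme-point indices: [1, 3, 4, 7, 8, 9, 10, 11, 12, 13, 14] — 11 of 15 on the boundary.

Triangle areas on the boundary:
  f1: (p4, p7, p10) → 81.8634
  f2: (p3, p4, p10) → 102.4686
  f3: (p3, p4, p13) → 101.6448
  f4: (p11, p9, p13) → 93.5973
  f5: (p11, p3, p13) → 55.0040
  f6: (p12, p9, p7) → 32.4871
  f7: (p12, p11, p9) → 63.6318
  f8: (p1, p4, p7) → 45.6232
  f9: (p1, p9, p7) → 33.9453
  f10: (p1, p4, p13) → 97.1266
  f11: (p1, p9, p13) → 56.4839
  f12: (p8, p3, p10) → 32.7430
  f13: (p8, p11, p3) → 26.2504
  f14: (p14, p7, p10) → 22.1245
  f15: (p14, p12, p7) → 72.7337
  f16: (p14, p8, p10) → 12.0916
  f17: (p14, p12, p11) → 86.6016
  f18: (p14, p8, p11) → 13.2244
Σ area = 1029.645

Check V−E+F: 11 − 27 + 18 = 2.


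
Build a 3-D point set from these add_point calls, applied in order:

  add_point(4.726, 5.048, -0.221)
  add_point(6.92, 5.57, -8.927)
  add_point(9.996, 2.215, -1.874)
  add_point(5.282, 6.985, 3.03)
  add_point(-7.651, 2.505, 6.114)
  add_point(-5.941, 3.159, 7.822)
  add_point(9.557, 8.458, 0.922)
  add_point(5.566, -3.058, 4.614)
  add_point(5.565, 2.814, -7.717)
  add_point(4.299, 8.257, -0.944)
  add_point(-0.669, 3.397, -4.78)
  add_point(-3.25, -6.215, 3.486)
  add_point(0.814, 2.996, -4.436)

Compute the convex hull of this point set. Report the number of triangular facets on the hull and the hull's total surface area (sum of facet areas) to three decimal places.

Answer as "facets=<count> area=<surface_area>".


Extreme-point indices: [1, 2, 3, 4, 5, 6, 7, 8, 9, 10, 11] — 11 of 13 on the boundary.

Per-facet area ½‖(b−a)×(c−a)‖:
  f1: (p10, p11, p4) → 60.3140
  f2: (p10, p9, p4) → 51.4612
  f3: (p10, p9, p1) → 31.4788
  f4: (p5, p9, p4) → 17.8013
  f5: (p5, p11, p4) → 12.5927
  f6: (p5, p7, p11) → 50.0453
  f7: (p6, p7, p2) → 31.7867
  f8: (p6, p1, p2) → 28.7406
  f9: (p6, p9, p1) → 24.6108
  f10: (p8, p10, p11) → 41.2220
  f11: (p8, p10, p1) → 10.1623
  f12: (p8, p1, p2) → 12.0669
  f13: (p8, p7, p2) → 33.1157
  f14: (p8, p7, p11) → 64.3679
  f15: (p3, p5, p7) → 61.4126
  f16: (p3, p6, p7) → 23.9195
  f17: (p3, p5, p9) → 26.6451
  f18: (p3, p6, p9) → 10.2567
Σ area = 592.000

Euler characteristic 11−27+18 = 2 ✓

facets=18 area=592.000


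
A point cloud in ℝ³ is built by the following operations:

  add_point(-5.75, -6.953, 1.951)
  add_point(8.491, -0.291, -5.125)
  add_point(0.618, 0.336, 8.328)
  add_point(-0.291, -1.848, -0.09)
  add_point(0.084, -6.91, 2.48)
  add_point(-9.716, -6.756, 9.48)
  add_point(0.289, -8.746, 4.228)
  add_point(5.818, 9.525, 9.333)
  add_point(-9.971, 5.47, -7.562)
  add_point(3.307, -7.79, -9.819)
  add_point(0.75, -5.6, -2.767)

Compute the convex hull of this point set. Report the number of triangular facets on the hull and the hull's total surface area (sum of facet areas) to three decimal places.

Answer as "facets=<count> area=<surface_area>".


Hull vertices (8/11): indices [0, 1, 2, 5, 6, 7, 8, 9].

Per-facet area ½‖(b−a)×(c−a)‖:
  f1: (p7, p1, p8) → 168.6421
  f2: (p7, p5, p8) → 214.3337
  f3: (p9, p1, p8) → 94.6869
  f4: (p2, p7, p5) → 31.4456
  f5: (p0, p5, p8) → 63.7968
  f6: (p0, p9, p8) → 116.2987
  f7: (p6, p2, p5) → 54.2373
  f8: (p6, p0, p5) → 28.2828
  f9: (p6, p0, p9) → 47.6019
  f10: (p6, p9, p1) → 70.6059
  f11: (p6, p7, p1) → 127.6791
  f12: (p6, p2, p7) → 28.3259
Σ area = 1045.937

Euler: V−E+F = 8−18+12 = 2.

facets=12 area=1045.937


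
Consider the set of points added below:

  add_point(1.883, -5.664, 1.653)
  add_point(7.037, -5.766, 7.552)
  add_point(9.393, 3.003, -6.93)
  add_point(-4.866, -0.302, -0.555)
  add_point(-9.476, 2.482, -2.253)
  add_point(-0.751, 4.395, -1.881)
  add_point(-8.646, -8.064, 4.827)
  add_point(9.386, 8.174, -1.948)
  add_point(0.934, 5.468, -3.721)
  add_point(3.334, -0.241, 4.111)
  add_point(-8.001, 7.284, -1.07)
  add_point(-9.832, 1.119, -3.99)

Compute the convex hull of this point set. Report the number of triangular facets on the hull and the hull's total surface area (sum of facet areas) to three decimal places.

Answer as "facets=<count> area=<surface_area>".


Hull vertices (10/12): indices [0, 1, 2, 4, 6, 7, 8, 9, 10, 11].

Facet areas (half cross-product norm):
  f1: (p1, p7, p2) → 59.8853
  f2: (p0, p2, p11) → 104.5989
  f3: (p0, p6, p11) → 69.4660
  f4: (p0, p1, p2) → 55.7418
  f5: (p0, p1, p6) → 40.4028
  f6: (p10, p2, p11) → 66.3035
  f7: (p10, p1, p6) → 131.5048
  f8: (p8, p7, p2) → 30.4324
  f9: (p8, p10, p2) → 4.5807
  f10: (p8, p10, p7) → 27.5723
  f11: (p4, p6, p11) → 14.2062
  f12: (p4, p10, p11) → 3.5337
  f13: (p4, p10, p6) → 25.6476
  f14: (p9, p1, p7) → 38.9387
  f15: (p9, p10, p7) → 86.4158
  f16: (p9, p10, p1) → 20.0533
Σ area = 779.284

Check V−E+F: 10 − 24 + 16 = 2.

facets=16 area=779.284


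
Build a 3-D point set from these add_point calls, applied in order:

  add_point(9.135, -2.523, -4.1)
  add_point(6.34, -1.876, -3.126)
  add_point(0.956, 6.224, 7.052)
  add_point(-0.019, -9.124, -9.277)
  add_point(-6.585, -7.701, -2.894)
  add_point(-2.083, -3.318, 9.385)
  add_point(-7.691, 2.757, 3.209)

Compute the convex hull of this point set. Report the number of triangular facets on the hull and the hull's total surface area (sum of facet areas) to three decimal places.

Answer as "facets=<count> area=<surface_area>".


7 of the 7 inputs are extreme points: [0, 1, 2, 3, 4, 5, 6].

Facet areas (half cross-product norm):
  f1: (p5, p3, p0) → 107.3317
  f2: (p2, p0, p6) → 82.4452
  f3: (p2, p5, p6) → 45.2716
  f4: (p2, p5, p0) → 82.5364
  f5: (p1, p0, p6) → 2.8053
  f6: (p1, p3, p6) → 91.5568
  f7: (p1, p3, p0) → 16.9587
  f8: (p4, p3, p6) → 47.3375
  f9: (p4, p5, p6) → 60.6587
  f10: (p4, p5, p3) → 57.6801
Σ area = 594.582

Euler characteristic 7−15+10 = 2 ✓

facets=10 area=594.582


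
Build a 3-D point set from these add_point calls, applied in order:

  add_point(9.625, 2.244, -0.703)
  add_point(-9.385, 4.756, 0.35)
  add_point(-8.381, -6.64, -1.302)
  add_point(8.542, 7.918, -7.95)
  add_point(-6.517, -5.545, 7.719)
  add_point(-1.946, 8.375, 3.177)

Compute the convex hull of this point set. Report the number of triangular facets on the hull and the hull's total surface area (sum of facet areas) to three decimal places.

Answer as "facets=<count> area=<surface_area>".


facets=8 area=636.473

6 of the 6 inputs are extreme points: [0, 1, 2, 3, 4, 5].

Area of each hull facet:
  f1: (p4, p2, p1) → 52.0728
  f2: (p4, p2, p0) → 89.9317
  f3: (p3, p2, p1) → 115.6062
  f4: (p3, p2, p0) → 92.1267
  f5: (p5, p4, p1) → 56.7115
  f6: (p5, p4, p0) → 104.4858
  f7: (p5, p3, p1) → 62.9851
  f8: (p5, p3, p0) → 62.5536
Σ area = 636.473

Euler characteristic 6−12+8 = 2 ✓


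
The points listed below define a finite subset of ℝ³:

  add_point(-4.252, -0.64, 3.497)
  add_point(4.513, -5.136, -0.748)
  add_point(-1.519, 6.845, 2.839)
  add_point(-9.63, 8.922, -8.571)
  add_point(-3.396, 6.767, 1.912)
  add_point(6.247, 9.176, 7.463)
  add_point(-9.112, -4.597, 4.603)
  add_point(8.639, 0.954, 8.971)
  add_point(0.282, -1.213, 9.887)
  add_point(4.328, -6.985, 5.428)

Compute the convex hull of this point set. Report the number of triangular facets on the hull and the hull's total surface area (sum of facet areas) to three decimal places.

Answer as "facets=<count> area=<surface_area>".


Hull vertices (8/10): indices [1, 3, 4, 5, 6, 7, 8, 9].

Facet areas (half cross-product norm):
  f1: (p8, p9, p7) → 33.9084
  f2: (p6, p8, p9) → 47.0438
  f3: (p1, p9, p7) → 31.1283
  f4: (p1, p6, p3) → 135.4233
  f5: (p1, p6, p9) → 43.9597
  f6: (p5, p8, p7) → 37.7407
  f7: (p5, p1, p3) → 168.5682
  f8: (p5, p1, p7) → 51.4269
  f9: (p4, p6, p3) → 80.0652
  f10: (p4, p5, p3) → 42.0906
  f11: (p4, p6, p8) → 62.2518
  f12: (p4, p5, p8) → 60.3897
Σ area = 793.997

Check V−E+F: 8 − 18 + 12 = 2.

facets=12 area=793.997


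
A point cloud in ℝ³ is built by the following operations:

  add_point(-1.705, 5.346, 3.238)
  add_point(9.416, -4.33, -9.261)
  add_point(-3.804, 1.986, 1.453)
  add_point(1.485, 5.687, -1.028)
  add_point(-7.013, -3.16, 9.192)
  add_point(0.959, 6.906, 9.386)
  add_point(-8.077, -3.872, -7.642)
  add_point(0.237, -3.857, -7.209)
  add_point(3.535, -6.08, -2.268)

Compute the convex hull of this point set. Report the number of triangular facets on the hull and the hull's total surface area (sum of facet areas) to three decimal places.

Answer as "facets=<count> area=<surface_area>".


Hull vertices (7/9): indices [0, 1, 3, 4, 5, 6, 8].

Per-facet area ½‖(b−a)×(c−a)‖:
  f1: (p8, p1, p6) → 58.8880
  f2: (p8, p5, p1) → 73.2472
  f3: (p4, p8, p6) → 97.2132
  f4: (p4, p8, p5) → 98.3104
  f5: (p3, p1, p6) → 108.1756
  f6: (p3, p5, p1) → 61.3053
  f7: (p0, p3, p6) → 40.0747
  f8: (p0, p3, p5) → 16.2226
  f9: (p0, p4, p6) → 87.9200
  f10: (p0, p4, p5) → 39.8466
Σ area = 681.204

Check V−E+F: 7 − 15 + 10 = 2.

facets=10 area=681.204


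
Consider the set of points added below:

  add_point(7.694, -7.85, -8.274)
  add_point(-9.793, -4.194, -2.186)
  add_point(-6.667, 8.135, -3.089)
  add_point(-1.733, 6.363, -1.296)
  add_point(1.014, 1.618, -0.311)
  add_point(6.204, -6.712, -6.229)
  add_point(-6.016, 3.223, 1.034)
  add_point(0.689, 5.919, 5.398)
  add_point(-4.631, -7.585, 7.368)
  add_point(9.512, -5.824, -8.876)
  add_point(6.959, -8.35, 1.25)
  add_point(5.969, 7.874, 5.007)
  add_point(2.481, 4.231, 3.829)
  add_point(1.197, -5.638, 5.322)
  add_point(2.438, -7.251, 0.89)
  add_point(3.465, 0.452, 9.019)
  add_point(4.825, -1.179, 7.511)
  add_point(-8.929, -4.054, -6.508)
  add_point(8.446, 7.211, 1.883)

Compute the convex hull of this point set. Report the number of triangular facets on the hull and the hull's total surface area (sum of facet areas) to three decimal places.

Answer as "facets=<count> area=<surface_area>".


facets=22 area=1017.852

Extreme-point indices: [0, 1, 2, 6, 7, 8, 9, 10, 11, 15, 16, 17, 18] — 13 of 19 on the boundary.

Per-facet area ½‖(b−a)×(c−a)‖:
  f1: (p18, p2, p9) → 134.3499
  f2: (p17, p2, p1) → 27.8044
  f3: (p17, p2, p9) → 119.9381
  f4: (p8, p17, p1) → 16.7700
  f5: (p11, p18, p2) → 30.1731
  f6: (p10, p18, p9) → 82.0166
  f7: (p7, p8, p15) → 40.3026
  f8: (p7, p11, p2) → 28.2915
  f9: (p7, p11, p15) → 20.0539
  f10: (p16, p8, p15) → 14.8348
  f11: (p16, p10, p8) → 54.1010
  f12: (p16, p10, p18) → 51.6393
  f13: (p16, p11, p15) → 11.3842
  f14: (p16, p11, p18) → 18.9793
  f15: (p0, p17, p9) → 20.7801
  f16: (p0, p10, p9) → 12.7063
  f17: (p0, p8, p17) → 124.5291
  f18: (p0, p10, p8) → 53.2902
  f19: (p6, p7, p2) → 26.8246
  f20: (p6, p7, p8) → 53.0580
  f21: (p6, p2, p1) → 26.8373
  f22: (p6, p8, p1) → 49.1874
Σ area = 1017.852

Euler characteristic 13−33+22 = 2 ✓


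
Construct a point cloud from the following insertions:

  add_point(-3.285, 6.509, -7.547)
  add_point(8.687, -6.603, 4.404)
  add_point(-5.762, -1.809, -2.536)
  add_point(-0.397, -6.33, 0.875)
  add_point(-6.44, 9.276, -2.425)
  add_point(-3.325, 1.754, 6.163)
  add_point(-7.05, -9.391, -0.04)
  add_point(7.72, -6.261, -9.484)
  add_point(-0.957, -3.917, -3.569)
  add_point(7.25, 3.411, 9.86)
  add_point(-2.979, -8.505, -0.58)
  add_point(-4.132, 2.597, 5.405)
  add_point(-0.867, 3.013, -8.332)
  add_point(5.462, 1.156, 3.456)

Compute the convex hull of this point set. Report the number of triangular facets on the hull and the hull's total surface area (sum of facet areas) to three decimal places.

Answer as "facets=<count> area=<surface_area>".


facets=14 area=905.333

Hull vertices (9/14): indices [0, 1, 4, 5, 6, 7, 9, 11, 12].

Triangle areas on the boundary:
  f1: (p7, p1, p6) → 109.0768
  f2: (p9, p1, p6) → 94.1820
  f3: (p9, p7, p1) → 71.7380
  f4: (p0, p4, p6) → 59.4491
  f5: (p0, p9, p4) → 63.8952
  f6: (p0, p9, p7) → 163.6573
  f7: (p11, p4, p6) → 69.4446
  f8: (p11, p9, p4) → 58.2862
  f9: (p12, p7, p6) → 99.0834
  f10: (p12, p0, p6) → 33.1439
  f11: (p12, p0, p7) → 4.5803
  f12: (p5, p9, p6) → 63.4744
  f13: (p5, p11, p6) → 9.2068
  f14: (p5, p11, p9) → 6.1145
Σ area = 905.333

Check V−E+F: 9 − 21 + 14 = 2.


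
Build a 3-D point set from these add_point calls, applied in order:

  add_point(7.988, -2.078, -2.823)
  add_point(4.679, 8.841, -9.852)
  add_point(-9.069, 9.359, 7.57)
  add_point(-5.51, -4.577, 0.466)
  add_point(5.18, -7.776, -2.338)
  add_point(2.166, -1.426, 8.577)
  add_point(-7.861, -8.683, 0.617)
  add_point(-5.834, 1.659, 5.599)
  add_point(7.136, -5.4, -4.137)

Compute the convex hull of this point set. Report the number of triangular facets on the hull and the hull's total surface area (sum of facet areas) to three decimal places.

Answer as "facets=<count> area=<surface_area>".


facets=10 area=842.394

7 of the 9 inputs are extreme points: [0, 1, 2, 4, 5, 6, 8].

Facet areas (half cross-product norm):
  f1: (p1, p6, p2) → 202.0656
  f2: (p5, p6, p2) → 112.8583
  f3: (p5, p1, p2) → 157.8907
  f4: (p5, p1, p0) → 81.5675
  f5: (p8, p1, p0) → 21.4227
  f6: (p8, p1, p6) → 123.4942
  f7: (p4, p5, p6) → 80.5367
  f8: (p4, p8, p6) → 17.2841
  f9: (p4, p5, p0) → 39.8053
  f10: (p4, p8, p0) → 5.4687
Σ area = 842.394

Euler characteristic 7−15+10 = 2 ✓


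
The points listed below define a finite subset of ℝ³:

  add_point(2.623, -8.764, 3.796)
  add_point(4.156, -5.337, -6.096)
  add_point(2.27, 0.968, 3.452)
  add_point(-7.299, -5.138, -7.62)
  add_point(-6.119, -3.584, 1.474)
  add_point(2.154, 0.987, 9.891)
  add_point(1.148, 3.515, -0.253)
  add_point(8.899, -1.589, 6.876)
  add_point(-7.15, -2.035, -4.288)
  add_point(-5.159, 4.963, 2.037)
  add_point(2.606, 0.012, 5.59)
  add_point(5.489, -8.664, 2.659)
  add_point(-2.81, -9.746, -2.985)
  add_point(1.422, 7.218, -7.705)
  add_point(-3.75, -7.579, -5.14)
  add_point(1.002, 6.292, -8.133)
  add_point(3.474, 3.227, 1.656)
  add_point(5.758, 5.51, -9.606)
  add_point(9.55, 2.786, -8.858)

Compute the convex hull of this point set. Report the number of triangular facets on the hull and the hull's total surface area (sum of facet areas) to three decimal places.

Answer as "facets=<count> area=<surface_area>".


Hull vertices (16/19): indices [0, 1, 3, 4, 5, 7, 8, 9, 11, 12, 13, 14, 15, 16, 17, 18].

Area of each hull facet:
  f1: (p17, p18, p3) → 38.9657
  f2: (p9, p5, p13) → 65.9043
  f3: (p1, p18, p3) → 51.4483
  f4: (p1, p11, p18) → 42.5864
  f5: (p7, p11, p18) → 70.9343
  f6: (p7, p17, p18) → 37.1564
  f7: (p7, p0, p5) → 38.5090
  f8: (p7, p0, p11) → 13.4530
  f9: (p15, p17, p3) → 31.9998
  f10: (p15, p17, p13) → 2.7614
  f11: (p8, p9, p13) → 55.3333
  f12: (p8, p15, p3) → 27.0283
  f13: (p8, p15, p13) → 4.8276
  f14: (p12, p1, p11) → 38.3557
  f15: (p12, p0, p11) → 12.8874
  f16: (p16, p17, p13) → 26.1037
  f17: (p16, p7, p17) → 43.7882
  f18: (p16, p5, p13) → 16.5431
  f19: (p16, p7, p5) → 30.7560
  f20: (p4, p9, p5) → 48.0155
  f21: (p4, p8, p9) → 25.7030
  f22: (p4, p0, p5) → 56.4658
  f23: (p4, p12, p0) → 35.0915
  f24: (p4, p8, p3) → 11.7184
  f25: (p4, p12, p3) → 30.8851
  f26: (p14, p1, p3) → 17.9043
  f27: (p14, p12, p3) → 3.7882
  f28: (p14, p12, p1) → 13.2239
Σ area = 892.138

Euler: V−E+F = 16−42+28 = 2.

facets=28 area=892.138


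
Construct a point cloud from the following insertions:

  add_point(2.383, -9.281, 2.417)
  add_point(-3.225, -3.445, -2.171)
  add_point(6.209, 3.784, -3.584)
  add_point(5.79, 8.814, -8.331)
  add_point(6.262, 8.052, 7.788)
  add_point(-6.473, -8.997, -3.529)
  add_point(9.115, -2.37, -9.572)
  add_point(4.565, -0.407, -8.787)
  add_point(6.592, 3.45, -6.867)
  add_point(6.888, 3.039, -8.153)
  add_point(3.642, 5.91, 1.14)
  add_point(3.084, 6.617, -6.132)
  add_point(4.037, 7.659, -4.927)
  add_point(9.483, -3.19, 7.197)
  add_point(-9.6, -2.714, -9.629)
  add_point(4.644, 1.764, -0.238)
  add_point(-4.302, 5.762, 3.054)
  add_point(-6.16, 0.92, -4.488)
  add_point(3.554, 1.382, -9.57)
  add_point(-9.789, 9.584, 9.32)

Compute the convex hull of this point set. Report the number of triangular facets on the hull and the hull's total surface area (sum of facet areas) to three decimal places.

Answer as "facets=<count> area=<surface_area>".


facets=14 area=1305.785

Points on the hull: [0, 3, 4, 5, 6, 13, 14, 18, 19] (9 of 20).

Facet areas (half cross-product norm):
  f1: (p0, p13, p19) → 119.4828
  f2: (p3, p14, p19) → 201.7661
  f3: (p5, p14, p19) → 103.3232
  f4: (p5, p0, p19) → 120.0199
  f5: (p4, p13, p19) → 88.1632
  f6: (p4, p3, p19) → 130.4944
  f7: (p6, p0, p13) → 79.1725
  f8: (p6, p4, p13) → 98.3169
  f9: (p6, p4, p3) → 94.5834
  f10: (p6, p5, p0) → 81.8219
  f11: (p6, p5, p14) → 82.2783
  f12: (p18, p3, p14) → 45.0919
  f13: (p18, p6, p14) → 36.0664
  f14: (p18, p6, p3) → 25.2040
Σ area = 1305.785

Euler: V−E+F = 9−21+14 = 2.


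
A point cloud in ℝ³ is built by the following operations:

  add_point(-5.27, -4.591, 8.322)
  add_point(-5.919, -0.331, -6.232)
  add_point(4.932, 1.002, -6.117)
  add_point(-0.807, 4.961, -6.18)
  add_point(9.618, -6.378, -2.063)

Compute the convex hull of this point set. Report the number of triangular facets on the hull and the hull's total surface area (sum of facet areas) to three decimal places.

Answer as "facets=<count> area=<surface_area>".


facets=6 area=397.608

Points on the hull: [0, 1, 2, 3, 4] (5 of 5).

Facet areas (half cross-product norm):
  f1: (p0, p4, p1) → 121.1692
  f2: (p0, p3, p1) → 55.0731
  f3: (p2, p4, p1) → 48.4237
  f4: (p2, p3, p1) → 25.3060
  f5: (p2, p0, p4) → 85.4757
  f6: (p2, p0, p3) → 62.1604
Σ area = 397.608

Euler characteristic 5−9+6 = 2 ✓


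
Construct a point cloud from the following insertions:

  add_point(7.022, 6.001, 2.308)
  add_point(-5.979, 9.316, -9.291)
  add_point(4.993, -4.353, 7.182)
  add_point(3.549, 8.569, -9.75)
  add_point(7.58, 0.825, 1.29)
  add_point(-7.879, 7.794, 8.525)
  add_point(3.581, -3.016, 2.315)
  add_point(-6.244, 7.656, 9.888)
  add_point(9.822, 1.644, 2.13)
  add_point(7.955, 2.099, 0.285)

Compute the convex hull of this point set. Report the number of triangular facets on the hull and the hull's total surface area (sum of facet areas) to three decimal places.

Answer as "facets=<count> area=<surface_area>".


9 of the 10 inputs are extreme points: [0, 1, 2, 3, 4, 5, 6, 7, 8].

Per-facet area ½‖(b−a)×(c−a)‖:
  f1: (p7, p2, p5) → 15.7876
  f2: (p7, p2, p8) → 76.7189
  f3: (p7, p1, p5) → 15.9201
  f4: (p7, p3, p1) → 91.9683
  f5: (p6, p2, p5) → 44.3752
  f6: (p6, p1, p5) → 140.7754
  f7: (p6, p3, p1) → 80.0037
  f8: (p6, p2, p8) → 20.3994
  f9: (p0, p3, p8) → 31.8333
  f10: (p0, p7, p8) → 32.6105
  f11: (p0, p7, p3) → 96.2533
  f12: (p4, p3, p8) → 16.7718
  f13: (p4, p6, p8) → 4.3878
  f14: (p4, p6, p3) → 37.6720
Σ area = 705.477

Euler: V−E+F = 9−21+14 = 2.

facets=14 area=705.477


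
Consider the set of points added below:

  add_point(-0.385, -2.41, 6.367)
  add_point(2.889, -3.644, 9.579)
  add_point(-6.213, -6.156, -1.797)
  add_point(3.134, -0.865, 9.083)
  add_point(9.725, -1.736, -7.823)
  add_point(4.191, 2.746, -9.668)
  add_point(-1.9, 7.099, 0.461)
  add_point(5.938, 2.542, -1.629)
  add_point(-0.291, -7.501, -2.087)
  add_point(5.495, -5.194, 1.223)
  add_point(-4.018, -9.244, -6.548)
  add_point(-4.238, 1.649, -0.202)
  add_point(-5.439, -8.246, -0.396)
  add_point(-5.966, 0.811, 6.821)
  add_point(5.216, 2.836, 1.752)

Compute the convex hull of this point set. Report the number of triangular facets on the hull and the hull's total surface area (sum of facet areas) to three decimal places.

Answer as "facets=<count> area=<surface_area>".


facets=24 area=744.945

Hull vertices (14/15): indices [1, 2, 3, 4, 5, 6, 7, 8, 9, 10, 11, 12, 13, 14].

Triangle areas on the boundary:
  f1: (p11, p13, p2) → 29.8722
  f2: (p11, p13, p6) → 21.6334
  f3: (p11, p5, p6) → 36.6971
  f4: (p12, p8, p1) → 34.7089
  f5: (p12, p13, p2) → 14.5449
  f6: (p12, p13, p1) → 58.3027
  f7: (p9, p1, p4) → 23.5731
  f8: (p9, p8, p1) → 30.2925
  f9: (p10, p5, p4) → 54.2119
  f10: (p10, p9, p4) → 67.8698
  f11: (p10, p9, p8) → 7.1456
  f12: (p10, p11, p2) → 20.8548
  f13: (p10, p11, p5) → 76.2135
  f14: (p10, p12, p2) → 7.9633
  f15: (p10, p12, p8) → 15.2832
  f16: (p3, p14, p6) → 35.1776
  f17: (p3, p13, p6) → 46.4006
  f18: (p3, p13, p1) → 13.3782
  f19: (p3, p1, p4) → 25.4567
  f20: (p3, p14, p4) → 37.4621
  f21: (p7, p5, p6) → 38.2675
  f22: (p7, p14, p6) → 14.5290
  f23: (p7, p5, p4) → 27.4723
  f24: (p7, p14, p4) → 7.6348
Σ area = 744.945

Check V−E+F: 14 − 36 + 24 = 2.


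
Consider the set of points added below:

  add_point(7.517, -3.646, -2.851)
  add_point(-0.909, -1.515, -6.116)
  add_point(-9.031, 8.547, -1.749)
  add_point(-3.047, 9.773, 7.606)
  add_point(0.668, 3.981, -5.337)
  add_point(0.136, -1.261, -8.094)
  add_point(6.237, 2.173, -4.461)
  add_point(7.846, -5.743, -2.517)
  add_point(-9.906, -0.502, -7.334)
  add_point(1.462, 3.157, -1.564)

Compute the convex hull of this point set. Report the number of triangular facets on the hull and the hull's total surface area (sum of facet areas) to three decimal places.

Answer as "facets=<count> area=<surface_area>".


Points on the hull: [0, 2, 3, 4, 5, 6, 7, 8] (8 of 10).

Facet areas (half cross-product norm):
  f1: (p3, p7, p8) → 171.6927
  f2: (p5, p7, p8) → 36.8060
  f3: (p2, p3, p8) → 48.7538
  f4: (p0, p3, p7) → 16.2842
  f5: (p6, p5, p7) → 32.3592
  f6: (p6, p0, p7) → 0.8148
  f7: (p6, p0, p3) → 49.2049
  f8: (p4, p6, p5) → 17.4832
  f9: (p4, p5, p8) → 30.0262
  f10: (p4, p2, p8) → 54.2055
  f11: (p4, p2, p3) → 62.4415
  f12: (p4, p6, p3) → 42.2441
Σ area = 562.316

Euler characteristic 8−18+12 = 2 ✓

facets=12 area=562.316


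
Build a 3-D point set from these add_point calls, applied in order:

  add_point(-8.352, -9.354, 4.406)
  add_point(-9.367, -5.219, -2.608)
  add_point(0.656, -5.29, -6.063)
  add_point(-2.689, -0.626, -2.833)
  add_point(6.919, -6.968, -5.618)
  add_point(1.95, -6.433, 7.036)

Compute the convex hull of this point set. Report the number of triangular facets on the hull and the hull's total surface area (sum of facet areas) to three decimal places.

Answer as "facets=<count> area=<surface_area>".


Extreme-point indices: [0, 1, 2, 3, 4, 5] — 6 of 6 on the boundary.

Triangle areas on the boundary:
  f1: (p5, p3, p4) → 68.0203
  f2: (p0, p4, p1) → 68.3112
  f3: (p0, p5, p4) → 74.5610
  f4: (p0, p3, p1) → 32.5416
  f5: (p0, p5, p3) → 61.9141
  f6: (p2, p4, p1) → 15.6783
  f7: (p2, p3, p1) → 26.6873
  f8: (p2, p3, p4) → 16.4674
Σ area = 364.181

Euler: V−E+F = 6−12+8 = 2.

facets=8 area=364.181


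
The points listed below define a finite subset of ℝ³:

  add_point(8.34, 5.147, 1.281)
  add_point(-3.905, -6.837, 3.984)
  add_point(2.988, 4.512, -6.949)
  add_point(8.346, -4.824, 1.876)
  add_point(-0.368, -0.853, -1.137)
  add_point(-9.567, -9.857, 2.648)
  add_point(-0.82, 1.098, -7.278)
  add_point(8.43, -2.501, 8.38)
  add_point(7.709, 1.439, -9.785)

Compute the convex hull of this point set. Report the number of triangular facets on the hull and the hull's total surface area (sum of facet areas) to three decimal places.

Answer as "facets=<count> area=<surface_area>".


Hull vertices (8/9): indices [0, 1, 2, 3, 5, 6, 7, 8].

Area of each hull facet:
  f1: (p2, p0, p5) → 105.0521
  f2: (p2, p8, p0) → 31.0215
  f3: (p1, p7, p5) → 8.4861
  f4: (p1, p0, p5) → 25.1999
  f5: (p1, p0, p7) → 71.9718
  f6: (p3, p7, p5) → 64.1824
  f7: (p3, p8, p5) → 122.5300
  f8: (p3, p0, p7) → 33.1195
  f9: (p3, p8, p0) → 56.3614
  f10: (p6, p8, p5) → 56.3395
  f11: (p6, p2, p5) → 28.2873
  f12: (p6, p2, p8) → 15.8248
Σ area = 618.376

Euler: V−E+F = 8−18+12 = 2.

facets=12 area=618.376


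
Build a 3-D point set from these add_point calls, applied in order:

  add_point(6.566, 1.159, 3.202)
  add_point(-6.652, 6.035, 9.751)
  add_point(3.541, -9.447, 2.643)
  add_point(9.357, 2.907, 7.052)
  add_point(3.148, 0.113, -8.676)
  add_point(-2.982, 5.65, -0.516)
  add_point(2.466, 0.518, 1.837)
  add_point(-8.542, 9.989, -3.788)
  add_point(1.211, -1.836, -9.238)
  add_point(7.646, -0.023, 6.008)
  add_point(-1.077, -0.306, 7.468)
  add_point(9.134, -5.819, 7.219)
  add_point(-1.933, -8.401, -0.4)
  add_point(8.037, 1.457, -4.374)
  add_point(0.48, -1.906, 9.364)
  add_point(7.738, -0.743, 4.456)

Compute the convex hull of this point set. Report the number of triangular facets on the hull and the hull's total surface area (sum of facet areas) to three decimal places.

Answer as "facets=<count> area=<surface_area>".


facets=16 area=947.839

Points on the hull: [1, 2, 3, 4, 7, 8, 11, 12, 13, 14] (10 of 16).

Facet areas (half cross-product norm):
  f1: (p1, p3, p7) → 117.6018
  f2: (p12, p1, p7) → 124.9768
  f3: (p8, p12, p2) → 35.3964
  f4: (p8, p4, p7) → 22.5265
  f5: (p8, p12, p7) → 93.1305
  f6: (p14, p11, p2) → 37.4293
  f7: (p14, p12, p2) → 33.4449
  f8: (p14, p12, p1) → 61.0261
  f9: (p14, p1, p3) → 53.7733
  f10: (p14, p11, p3) → 39.4056
  f11: (p13, p11, p2) → 53.0389
  f12: (p13, p8, p2) → 59.6248
  f13: (p13, p8, p4) → 5.8601
  f14: (p13, p11, p3) → 50.3043
  f15: (p13, p3, p7) → 108.1237
  f16: (p13, p4, p7) → 52.1758
Σ area = 947.839

Euler characteristic 10−24+16 = 2 ✓


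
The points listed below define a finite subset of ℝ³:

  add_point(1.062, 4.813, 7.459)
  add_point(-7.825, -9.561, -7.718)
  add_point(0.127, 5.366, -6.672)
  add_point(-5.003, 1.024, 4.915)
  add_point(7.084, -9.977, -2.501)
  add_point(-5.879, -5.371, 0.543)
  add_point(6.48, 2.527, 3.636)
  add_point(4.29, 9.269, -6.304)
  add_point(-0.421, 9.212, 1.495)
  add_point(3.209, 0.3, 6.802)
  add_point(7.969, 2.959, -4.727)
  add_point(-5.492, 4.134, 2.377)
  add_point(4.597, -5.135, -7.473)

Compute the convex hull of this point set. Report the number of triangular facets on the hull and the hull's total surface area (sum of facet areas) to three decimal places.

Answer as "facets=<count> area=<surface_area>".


13 of the 13 inputs are extreme points: [0, 1, 2, 3, 4, 5, 6, 7, 8, 9, 10, 11, 12].

Triangle areas on the boundary:
  f1: (p12, p4, p1) → 48.3233
  f2: (p12, p4, p10) → 32.7655
  f3: (p12, p7, p10) → 29.7280
  f4: (p5, p4, p1) → 65.9839
  f5: (p6, p4, p10) → 54.4741
  f6: (p6, p7, p10) → 31.3473
  f7: (p9, p5, p4) → 79.5014
  f8: (p9, p6, p4) → 35.1803
  f9: (p9, p6, p0) → 12.7638
  f10: (p8, p11, p0) → 25.4118
  f11: (p8, p6, p0) → 26.4002
  f12: (p8, p6, p7) → 44.1768
  f13: (p3, p11, p0) → 15.3015
  f14: (p3, p9, p0) → 18.9129
  f15: (p3, p9, p5) → 32.5192
  f16: (p3, p5, p1) → 17.8155
  f17: (p3, p11, p1) → 33.8079
  f18: (p2, p11, p1) → 86.8054
  f19: (p2, p12, p1) → 75.3181
  f20: (p2, p12, p7) → 30.6844
  f21: (p2, p8, p7) → 24.6321
  f22: (p2, p8, p11) → 32.3452
Σ area = 854.199

Euler characteristic 13−33+22 = 2 ✓

facets=22 area=854.199


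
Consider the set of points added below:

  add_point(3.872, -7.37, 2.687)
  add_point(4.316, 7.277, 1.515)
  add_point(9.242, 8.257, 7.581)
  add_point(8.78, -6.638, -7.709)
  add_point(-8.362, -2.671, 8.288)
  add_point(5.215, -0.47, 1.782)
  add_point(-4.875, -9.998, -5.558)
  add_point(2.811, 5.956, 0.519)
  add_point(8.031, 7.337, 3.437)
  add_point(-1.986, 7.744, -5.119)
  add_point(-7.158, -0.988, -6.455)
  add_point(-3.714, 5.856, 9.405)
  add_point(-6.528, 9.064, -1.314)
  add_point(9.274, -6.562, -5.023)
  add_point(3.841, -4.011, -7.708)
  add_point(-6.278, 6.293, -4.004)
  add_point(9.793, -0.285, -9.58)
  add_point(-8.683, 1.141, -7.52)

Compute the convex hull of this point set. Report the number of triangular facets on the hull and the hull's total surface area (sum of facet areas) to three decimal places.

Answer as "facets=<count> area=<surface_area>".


facets=20 area=1218.908

Hull vertices (12/18): indices [0, 2, 3, 4, 6, 8, 9, 11, 12, 13, 16, 17].

Facet areas (half cross-product norm):
  f1: (p6, p16, p17) → 103.3886
  f2: (p4, p6, p17) → 89.5767
  f3: (p4, p12, p17) → 76.3494
  f4: (p4, p12, p11) → 56.3794
  f5: (p4, p0, p6) → 84.2638
  f6: (p3, p6, p16) → 43.4374
  f7: (p2, p12, p11) → 76.5972
  f8: (p2, p4, p11) → 51.7757
  f9: (p2, p4, p0) → 121.5426
  f10: (p13, p0, p6) → 57.6953
  f11: (p13, p3, p6) → 19.4237
  f12: (p13, p2, p0) → 81.3937
  f13: (p13, p3, p16) → 8.9263
  f14: (p13, p2, p16) → 73.4984
  f15: (p9, p2, p12) → 51.4658
  f16: (p9, p16, p17) → 72.0944
  f17: (p9, p12, p17) → 28.7833
  f18: (p8, p2, p16) → 16.0803
  f19: (p8, p9, p16) → 89.2368
  f20: (p8, p9, p2) → 16.9991
Σ area = 1218.908

Euler characteristic 12−30+20 = 2 ✓


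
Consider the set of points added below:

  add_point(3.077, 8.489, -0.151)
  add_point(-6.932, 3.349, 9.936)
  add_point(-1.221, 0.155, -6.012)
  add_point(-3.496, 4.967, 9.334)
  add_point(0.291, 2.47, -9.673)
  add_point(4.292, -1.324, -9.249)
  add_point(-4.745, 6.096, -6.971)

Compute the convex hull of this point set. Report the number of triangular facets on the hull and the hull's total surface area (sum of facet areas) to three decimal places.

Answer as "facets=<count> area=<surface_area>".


facets=10 area=398.272

Points on the hull: [0, 1, 2, 3, 4, 5, 6] (7 of 7).

Facet areas (half cross-product norm):
  f1: (p4, p0, p5) → 31.8575
  f2: (p2, p5, p1) → 35.6393
  f3: (p2, p4, p5) → 12.5033
  f4: (p3, p5, p1) → 38.1351
  f5: (p3, p0, p5) → 75.3595
  f6: (p6, p2, p1) → 58.9174
  f7: (p6, p2, p4) → 14.8424
  f8: (p6, p4, p0) → 35.5138
  f9: (p6, p3, p1) → 31.3005
  f10: (p6, p3, p0) → 64.2026
Σ area = 398.272

Euler: V−E+F = 7−15+10 = 2.


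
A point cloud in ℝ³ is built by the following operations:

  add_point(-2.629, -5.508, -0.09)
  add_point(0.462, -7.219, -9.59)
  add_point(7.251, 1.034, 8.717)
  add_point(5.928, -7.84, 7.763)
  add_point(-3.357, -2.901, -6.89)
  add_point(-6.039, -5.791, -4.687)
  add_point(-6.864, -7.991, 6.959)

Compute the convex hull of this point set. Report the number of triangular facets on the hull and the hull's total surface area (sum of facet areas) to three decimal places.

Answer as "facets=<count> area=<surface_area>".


Extreme-point indices: [1, 2, 3, 4, 5, 6] — 6 of 7 on the boundary.

Triangle areas on the boundary:
  f1: (p3, p2, p6) → 57.0385
  f2: (p3, p1, p6) → 108.8919
  f3: (p3, p1, p2) → 81.6147
  f4: (p4, p2, p6) → 122.6933
  f5: (p4, p1, p2) → 60.6429
  f6: (p5, p1, p6) → 39.1386
  f7: (p5, p4, p6) → 20.6626
  f8: (p5, p4, p1) → 14.2545
Σ area = 504.937

Check V−E+F: 6 − 12 + 8 = 2.

facets=8 area=504.937


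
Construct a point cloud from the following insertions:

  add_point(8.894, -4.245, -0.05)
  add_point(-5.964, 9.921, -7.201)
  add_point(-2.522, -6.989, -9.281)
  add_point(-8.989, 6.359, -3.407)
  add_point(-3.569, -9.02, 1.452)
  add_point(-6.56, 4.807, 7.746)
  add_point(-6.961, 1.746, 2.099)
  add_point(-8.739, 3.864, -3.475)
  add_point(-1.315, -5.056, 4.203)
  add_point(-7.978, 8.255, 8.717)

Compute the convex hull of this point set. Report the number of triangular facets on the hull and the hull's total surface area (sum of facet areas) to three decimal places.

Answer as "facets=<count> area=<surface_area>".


Points on the hull: [0, 1, 2, 3, 4, 5, 7, 8, 9] (9 of 10).

Triangle areas on the boundary:
  f1: (p2, p4, p0) → 71.0822
  f2: (p8, p4, p0) → 28.6209
  f3: (p1, p2, p0) → 129.1327
  f4: (p1, p9, p3) → 32.3409
  f5: (p1, p9, p0) → 166.8927
  f6: (p7, p2, p4) → 71.9527
  f7: (p7, p1, p3) → 6.4420
  f8: (p7, p1, p2) → 50.8899
  f9: (p7, p9, p3) → 15.2137
  f10: (p7, p9, p4) → 95.5388
  f11: (p5, p9, p4) → 6.9121
  f12: (p5, p8, p4) → 25.1230
  f13: (p5, p9, p0) → 22.2434
  f14: (p5, p8, p0) → 57.4773
Σ area = 779.862

Check V−E+F: 9 − 21 + 14 = 2.

facets=14 area=779.862
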